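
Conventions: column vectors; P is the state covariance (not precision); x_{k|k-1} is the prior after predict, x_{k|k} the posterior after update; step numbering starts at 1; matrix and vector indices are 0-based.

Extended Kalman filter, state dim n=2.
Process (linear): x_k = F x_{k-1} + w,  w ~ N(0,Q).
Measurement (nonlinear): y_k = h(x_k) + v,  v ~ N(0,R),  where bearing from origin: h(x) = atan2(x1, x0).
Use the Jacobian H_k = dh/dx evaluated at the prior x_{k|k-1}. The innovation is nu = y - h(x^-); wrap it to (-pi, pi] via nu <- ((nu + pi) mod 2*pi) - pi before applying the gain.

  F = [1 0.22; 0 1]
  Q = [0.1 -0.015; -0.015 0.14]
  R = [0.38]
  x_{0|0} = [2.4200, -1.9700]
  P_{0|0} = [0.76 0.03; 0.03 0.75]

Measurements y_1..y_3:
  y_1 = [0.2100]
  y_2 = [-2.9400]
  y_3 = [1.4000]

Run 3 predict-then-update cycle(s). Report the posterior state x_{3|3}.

x_post = [2.3279, -2.2763]

step 1: x^-=[1.9866, -1.9700]  P^-=[0.9095 0.1800; 0.1800 0.8900]  H_jac=[0.2517 0.2538]  S=[0.5179]  K=[0.5302; 0.5236]  nu=[0.9912]  x^+=[2.5121, -1.4510]  P^+=[0.7639 0.0362; 0.0362 0.7480]
step 2: x^-=[2.1929, -1.4510]  P^-=[0.9161 0.1858; 0.1858 0.8880]  H_jac=[0.2099 0.3172]  S=[0.5344]  K=[0.4700; 0.6000]  nu=[-2.3554]  x^+=[1.0858, -2.8642]  P^+=[0.7980 0.0351; 0.0351 0.6956]
step 3: x^-=[0.4556, -2.8642]  P^-=[0.9471 0.1731; 0.1731 0.8356]  H_jac=[0.3405 0.0542]  S=[0.4987]  K=[0.6656; 0.2090]  nu=[2.8130]  x^+=[2.3279, -2.2763]  P^+=[0.7262 0.1038; 0.1038 0.8139]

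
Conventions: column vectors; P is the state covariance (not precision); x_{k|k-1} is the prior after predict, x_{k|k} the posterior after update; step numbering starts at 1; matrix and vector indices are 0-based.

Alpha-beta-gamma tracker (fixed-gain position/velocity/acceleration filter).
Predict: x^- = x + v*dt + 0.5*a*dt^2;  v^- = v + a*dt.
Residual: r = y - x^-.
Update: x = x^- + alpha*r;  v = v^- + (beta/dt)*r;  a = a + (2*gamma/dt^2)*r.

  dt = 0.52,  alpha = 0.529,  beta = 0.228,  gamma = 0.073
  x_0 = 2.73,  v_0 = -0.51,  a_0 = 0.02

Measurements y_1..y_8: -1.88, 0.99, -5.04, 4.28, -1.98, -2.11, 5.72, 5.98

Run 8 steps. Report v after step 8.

step 1: x_pred=2.4675  r=-4.3475  x^+=0.1677  v^+=-2.4058  a^+=-2.3274
step 2: x_pred=-1.3980  r=2.3880  x^+=-0.1348  v^+=-2.5690  a^+=-1.0380
step 3: x_pred=-1.6110  r=-3.4290  x^+=-3.4249  v^+=-4.6123  a^+=-2.8895
step 4: x_pred=-6.2140  r=10.4940  x^+=-0.6627  v^+=-1.5136  a^+=2.7766
step 5: x_pred=-1.0743  r=-0.9057  x^+=-1.5534  v^+=-0.4668  a^+=2.2876
step 6: x_pred=-1.4869  r=-0.6231  x^+=-1.8165  v^+=0.4495  a^+=1.9512
step 7: x_pred=-1.3190  r=7.0390  x^+=2.4046  v^+=4.5505  a^+=5.7518
step 8: x_pred=5.5485  r=0.4315  x^+=5.7768  v^+=7.7306  a^+=5.9848

v_post = 7.7306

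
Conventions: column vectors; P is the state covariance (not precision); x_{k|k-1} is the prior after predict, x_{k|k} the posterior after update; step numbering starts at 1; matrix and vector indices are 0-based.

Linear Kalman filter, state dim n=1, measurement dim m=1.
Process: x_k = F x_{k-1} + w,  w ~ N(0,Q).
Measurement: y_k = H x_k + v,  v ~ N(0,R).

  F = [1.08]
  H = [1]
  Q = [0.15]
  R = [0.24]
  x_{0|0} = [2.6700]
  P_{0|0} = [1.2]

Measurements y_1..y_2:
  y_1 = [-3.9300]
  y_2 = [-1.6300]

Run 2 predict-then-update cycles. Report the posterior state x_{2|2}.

step 1: x^-=[2.8836]  P^-=[1.5497]  S=[1.7897]  K=[0.8659]  nu=[-6.8136]  x^+=[-3.0163]  P^+=[0.2078]
step 2: x^-=[-3.2576]  P^-=[0.3924]  S=[0.6324]  K=[0.6205]  nu=[1.6276]  x^+=[-2.2477]  P^+=[0.1489]

x_post = [-2.2477]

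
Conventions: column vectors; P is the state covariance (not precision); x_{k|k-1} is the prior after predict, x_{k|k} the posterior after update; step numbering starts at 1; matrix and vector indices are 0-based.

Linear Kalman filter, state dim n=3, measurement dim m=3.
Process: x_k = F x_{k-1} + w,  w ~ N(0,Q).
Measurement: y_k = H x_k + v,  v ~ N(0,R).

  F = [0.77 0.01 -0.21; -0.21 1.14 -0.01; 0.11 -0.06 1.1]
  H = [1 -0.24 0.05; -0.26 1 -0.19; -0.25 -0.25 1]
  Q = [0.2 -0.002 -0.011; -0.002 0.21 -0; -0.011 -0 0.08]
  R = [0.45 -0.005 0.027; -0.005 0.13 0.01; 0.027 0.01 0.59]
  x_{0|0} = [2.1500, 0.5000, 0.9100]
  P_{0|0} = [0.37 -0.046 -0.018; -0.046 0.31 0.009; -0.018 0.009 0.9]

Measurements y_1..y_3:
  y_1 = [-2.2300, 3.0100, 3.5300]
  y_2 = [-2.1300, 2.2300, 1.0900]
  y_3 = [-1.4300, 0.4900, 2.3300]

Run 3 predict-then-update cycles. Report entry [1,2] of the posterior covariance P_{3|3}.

step 1: x^-=[1.4694, 0.1094, 1.2075]  P^-=[0.4642 -0.0995 -0.2003; -0.0995 0.6510 -0.0305; -0.2003 -0.0305 1.1697]  S=[0.9831 -0.3610 -0.1627; -0.3610 0.8982 -0.3158; -0.1627 -0.3158 1.9323]  K=[0.4398 -0.0700 -0.1253; 0.0360 0.7904 0.0451; -0.0394 -0.0181 0.6289]  nu=[-3.7335, 3.5121, 2.7172]  x^+=[-0.7590, 2.8734, 2.9997]  P^+=[0.2047 0.0404 -0.0015; 0.0404 0.1283 0.0776; -0.0015 0.0776 0.3888]
step 2: x^-=[-1.1856, 3.4050, 3.0438]  P^-=[0.3393 -0.0161 -0.0848; -0.0161 0.3647 0.0855; -0.0848 0.0855 0.5423]  S=[0.8088 -0.1776 -0.1111; -0.1776 0.5047 -0.0516; -0.1111 -0.0516 1.1739]  K=[0.3942 -0.0469 -0.1058; 0.0390 0.7158 0.0338; -0.0227 0.0482 0.4618]  nu=[-0.2793, -0.9050, -1.3989]  x^+=[-1.1053, 2.6991, 2.3605]  P^+=[0.1840 0.0394 0.0036; 0.0394 0.1162 0.0670; 0.0036 0.0670 0.2900]
step 3: x^-=[-1.3198, 3.2855, 2.3130]  P^-=[0.3211 -0.0112 -0.0597; -0.0112 0.3488 0.0733; -0.0597 0.0733 0.4250]  S=[0.7899 -0.1690 -0.0864; -0.1690 0.4879 -0.0455; -0.0864 -0.0455 1.0487]  K=[0.3850 -0.0469 -0.1011; 0.0385 0.7078 0.0233; -0.0165 0.0484 0.4028]  nu=[0.5627, -2.6992, 0.5084]  x^+=[-1.0279, 1.4086, 2.3779]  P^+=[0.1798 0.0386 0.0049; 0.0386 0.1135 0.0599; 0.0049 0.0599 0.2539]

P_post[1,2] = 0.0599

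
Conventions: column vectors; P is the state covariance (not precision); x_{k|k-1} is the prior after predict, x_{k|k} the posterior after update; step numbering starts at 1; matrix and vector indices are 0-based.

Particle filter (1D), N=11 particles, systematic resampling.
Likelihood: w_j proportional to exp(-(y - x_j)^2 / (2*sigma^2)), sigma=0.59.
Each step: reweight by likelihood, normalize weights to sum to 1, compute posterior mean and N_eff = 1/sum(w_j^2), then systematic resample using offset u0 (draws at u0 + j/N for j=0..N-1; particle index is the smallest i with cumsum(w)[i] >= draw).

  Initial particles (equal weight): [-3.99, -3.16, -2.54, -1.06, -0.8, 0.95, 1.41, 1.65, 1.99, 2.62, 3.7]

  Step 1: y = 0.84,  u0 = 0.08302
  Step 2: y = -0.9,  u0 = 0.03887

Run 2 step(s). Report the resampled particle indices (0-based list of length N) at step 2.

step 1: w=[0.0000, 0.0000, 0.0000, 0.0026, 0.0096, 0.4495, 0.2868, 0.1782, 0.0684, 0.0048, 0.0000]  mean=1.2640  Neff=3.1163  idx=[5, 5, 5, 5, 5, 6, 6, 6, 7, 7, 8]
step 2: w=[0.1917, 0.1917, 0.1917, 0.1917, 0.1917, 0.0123, 0.0123, 0.0123, 0.0023, 0.0023, 0.0002]  mean=0.9703  Neff=5.4295  idx=[0, 0, 1, 1, 2, 2, 3, 3, 3, 4, 4]

resampled_idx = [0, 0, 1, 1, 2, 2, 3, 3, 3, 4, 4]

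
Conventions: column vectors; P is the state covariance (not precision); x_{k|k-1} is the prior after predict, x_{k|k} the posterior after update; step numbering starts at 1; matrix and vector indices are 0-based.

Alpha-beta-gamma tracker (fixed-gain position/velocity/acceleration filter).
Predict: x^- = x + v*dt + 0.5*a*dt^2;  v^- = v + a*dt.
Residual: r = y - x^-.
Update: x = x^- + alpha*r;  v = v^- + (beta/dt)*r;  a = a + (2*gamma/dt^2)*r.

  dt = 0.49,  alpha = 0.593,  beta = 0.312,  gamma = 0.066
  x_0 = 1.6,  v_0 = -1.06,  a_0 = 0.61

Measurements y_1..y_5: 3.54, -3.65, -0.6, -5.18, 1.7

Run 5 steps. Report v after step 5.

v_post = -0.2853

step 1: x_pred=1.1538  r=2.3862  x^+=2.5688  v^+=0.7583  a^+=1.9218
step 2: x_pred=3.1711  r=-6.8211  x^+=-0.8738  v^+=-2.6433  a^+=-1.8282
step 3: x_pred=-2.3885  r=1.7885  x^+=-1.3279  v^+=-2.4003  a^+=-0.8449
step 4: x_pred=-2.6055  r=-2.5745  x^+=-4.1322  v^+=-4.4536  a^+=-2.2603
step 5: x_pred=-6.5858  r=8.2858  x^+=-1.6723  v^+=-0.2853  a^+=2.2950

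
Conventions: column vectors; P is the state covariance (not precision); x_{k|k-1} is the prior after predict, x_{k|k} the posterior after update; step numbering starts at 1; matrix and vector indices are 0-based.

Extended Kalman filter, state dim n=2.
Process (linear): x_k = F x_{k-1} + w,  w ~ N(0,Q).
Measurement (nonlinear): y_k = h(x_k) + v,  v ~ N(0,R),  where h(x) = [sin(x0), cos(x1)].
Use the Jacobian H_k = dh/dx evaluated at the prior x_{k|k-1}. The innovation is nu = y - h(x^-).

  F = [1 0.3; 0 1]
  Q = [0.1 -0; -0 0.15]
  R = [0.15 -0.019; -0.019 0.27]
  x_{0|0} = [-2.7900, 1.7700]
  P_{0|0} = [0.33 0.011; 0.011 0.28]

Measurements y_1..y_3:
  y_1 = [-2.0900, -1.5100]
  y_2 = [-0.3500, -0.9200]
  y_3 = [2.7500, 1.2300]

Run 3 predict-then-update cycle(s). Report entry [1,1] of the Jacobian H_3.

H_jac[1,1] = -0.4247

step 1: x^-=[-2.2590, 1.7700]  P^-=[0.4618 0.0950; 0.0950 0.4300]  H_jac=[-0.6352 0.0000; 0.0000 -0.9802]  S=[0.3363 0.0401; 0.0401 0.6832]  K=[-0.8620 -0.0857; -0.1065 -0.6107]  nu=[-1.3176, -1.3121]  x^+=[-1.0109, 2.7117]  P^+=[0.2010 0.0069; 0.0069 0.1662]
step 2: x^-=[-0.1974, 2.7117]  P^-=[0.3201 0.0567; 0.0567 0.3162]  H_jac=[0.9806 0.0000; 0.0000 -0.4168]  S=[0.4578 -0.0422; -0.0422 0.3249]  K=[0.6872 0.0164; 0.0852 -0.3945]  nu=[-0.1539, -0.0110]  x^+=[-0.3033, 2.7029]  P^+=[0.1048 0.0207; 0.0207 0.2594]
step 3: x^-=[0.5076, 2.7029]  P^-=[0.2405 0.0985; 0.0985 0.4094]  H_jac=[0.8739 0.0000; 0.0000 -0.4247]  S=[0.3337 -0.0556; -0.0556 0.3439]  K=[0.6265 -0.0204; 0.1786 -0.4769]  nu=[2.2640, 2.1353]  x^+=[1.8824, 2.0888]  P^+=[0.1080 0.0410; 0.0410 0.3111]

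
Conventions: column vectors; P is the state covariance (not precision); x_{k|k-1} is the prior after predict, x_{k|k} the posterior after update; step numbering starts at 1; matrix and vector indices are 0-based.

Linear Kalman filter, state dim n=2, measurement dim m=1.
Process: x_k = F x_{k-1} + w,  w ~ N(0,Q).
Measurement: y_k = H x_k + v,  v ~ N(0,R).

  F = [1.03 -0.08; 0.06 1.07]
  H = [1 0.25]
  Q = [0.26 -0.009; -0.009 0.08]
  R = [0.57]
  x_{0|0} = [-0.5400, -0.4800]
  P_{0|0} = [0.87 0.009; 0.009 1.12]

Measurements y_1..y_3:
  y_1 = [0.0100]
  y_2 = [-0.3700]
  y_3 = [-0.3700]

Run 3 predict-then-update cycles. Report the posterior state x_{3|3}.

step 1: x^-=[-0.5178, -0.5460]  P^-=[1.1887 -0.0412; -0.0412 1.3666]  S=[1.8235]  K=[0.6462; 0.1647]  nu=[0.6643]  x^+=[-0.0885, -0.4366]  P^+=[0.4272 -0.2354; -0.2354 1.3171]
step 2: x^-=[-0.0562, -0.4724]  P^-=[0.7604 -0.3536; -0.3536 1.5592]  S=[1.2511]  K=[0.5372; 0.0289]  nu=[-0.1956]  x^+=[-0.1613, -0.4781]  P^+=[0.3994 -0.3731; -0.3731 1.5582]
step 3: x^-=[-0.1279, -0.5212]  P^-=[0.7552 -0.5270; -0.5270 1.8175]  S=[1.1753]  K=[0.5305; -0.0618]  nu=[-0.1118]  x^+=[-0.1872, -0.5143]  P^+=[0.4245 -0.4885; -0.4885 1.8130]

x_post = [-0.1872, -0.5143]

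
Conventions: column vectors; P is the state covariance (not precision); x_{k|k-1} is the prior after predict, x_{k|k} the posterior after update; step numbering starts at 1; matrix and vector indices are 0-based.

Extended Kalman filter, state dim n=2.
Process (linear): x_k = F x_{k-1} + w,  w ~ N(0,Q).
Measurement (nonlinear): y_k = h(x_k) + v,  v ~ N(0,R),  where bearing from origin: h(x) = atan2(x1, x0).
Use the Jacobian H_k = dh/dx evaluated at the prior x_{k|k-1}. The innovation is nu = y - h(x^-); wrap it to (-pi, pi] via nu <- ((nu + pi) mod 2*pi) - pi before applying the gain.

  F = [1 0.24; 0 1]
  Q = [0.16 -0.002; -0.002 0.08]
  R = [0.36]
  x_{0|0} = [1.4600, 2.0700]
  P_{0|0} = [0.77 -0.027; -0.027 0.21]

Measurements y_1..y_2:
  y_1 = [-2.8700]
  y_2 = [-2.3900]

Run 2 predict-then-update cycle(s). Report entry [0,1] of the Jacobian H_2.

step 1: x^-=[1.9568, 2.0700]  P^-=[0.9291 0.0214; 0.0214 0.2900]  H_jac=[-0.2551 0.2412]  S=[0.4347]  K=[-0.5334; 0.1483]  nu=[2.5997]  x^+=[0.5701, 2.4556]  P^+=[0.8055 0.0558; 0.0558 0.2804]
step 2: x^-=[1.1594, 2.4556]  P^-=[1.0084 0.1211; 0.1211 0.3604]  H_jac=[-0.3330 0.1572]  S=[0.4680]  K=[-0.6767; 0.0349]  nu=[2.7635]  x^+=[-0.7108, 2.5521]  P^+=[0.7940 0.1322; 0.1322 0.3599]

H_jac[0,1] = 0.1572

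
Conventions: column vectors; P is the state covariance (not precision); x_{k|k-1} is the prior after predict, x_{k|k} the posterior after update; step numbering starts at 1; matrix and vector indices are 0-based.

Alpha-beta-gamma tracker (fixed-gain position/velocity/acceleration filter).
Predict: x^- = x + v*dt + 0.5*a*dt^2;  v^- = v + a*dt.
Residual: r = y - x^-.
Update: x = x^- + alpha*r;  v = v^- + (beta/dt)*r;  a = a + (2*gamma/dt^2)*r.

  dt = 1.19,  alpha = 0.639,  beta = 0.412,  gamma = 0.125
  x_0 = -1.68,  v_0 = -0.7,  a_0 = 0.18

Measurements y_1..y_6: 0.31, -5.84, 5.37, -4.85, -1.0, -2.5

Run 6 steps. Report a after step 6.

step 1: x_pred=-2.3856  r=2.6956  x^+=-0.6631  v^+=0.4474  a^+=0.6559
step 2: x_pred=0.3338  r=-6.1738  x^+=-3.6113  v^+=-0.9095  a^+=-0.4340
step 3: x_pred=-5.0009  r=10.3709  x^+=1.6261  v^+=2.1646  a^+=1.3969
step 4: x_pred=5.1910  r=-10.0410  x^+=-1.2252  v^+=0.3504  a^+=-0.3758
step 5: x_pred=-1.0743  r=0.0743  x^+=-1.0268  v^+=-0.0710  a^+=-0.3627
step 6: x_pred=-1.3681  r=-1.1319  x^+=-2.0914  v^+=-0.8945  a^+=-0.5625

a_post = -0.5625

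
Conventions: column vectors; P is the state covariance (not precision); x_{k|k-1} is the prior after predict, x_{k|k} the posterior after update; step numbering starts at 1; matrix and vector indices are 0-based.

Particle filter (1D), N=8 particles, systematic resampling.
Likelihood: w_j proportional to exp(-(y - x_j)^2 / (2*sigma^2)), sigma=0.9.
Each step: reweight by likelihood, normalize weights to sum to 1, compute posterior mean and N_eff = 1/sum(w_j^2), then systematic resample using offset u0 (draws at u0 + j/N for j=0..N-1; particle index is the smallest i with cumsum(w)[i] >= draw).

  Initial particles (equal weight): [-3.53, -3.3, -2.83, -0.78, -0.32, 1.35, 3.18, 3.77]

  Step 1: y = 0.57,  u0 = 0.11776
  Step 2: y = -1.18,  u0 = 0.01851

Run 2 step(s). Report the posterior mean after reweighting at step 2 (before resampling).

post_mean = -0.4319

step 1: w=[0.0000, 0.0001, 0.0005, 0.1977, 0.3734, 0.4182, 0.0091, 0.0011]  mean=0.3223  Neff=2.8291  idx=[3, 4, 4, 4, 5, 5, 5, 6]
step 2: w=[0.3163, 0.2212, 0.2212, 0.2212, 0.0067, 0.0067, 0.0067, 0.0000]  mean=-0.4319  Neff=4.0494  idx=[0, 0, 0, 1, 1, 2, 3, 3]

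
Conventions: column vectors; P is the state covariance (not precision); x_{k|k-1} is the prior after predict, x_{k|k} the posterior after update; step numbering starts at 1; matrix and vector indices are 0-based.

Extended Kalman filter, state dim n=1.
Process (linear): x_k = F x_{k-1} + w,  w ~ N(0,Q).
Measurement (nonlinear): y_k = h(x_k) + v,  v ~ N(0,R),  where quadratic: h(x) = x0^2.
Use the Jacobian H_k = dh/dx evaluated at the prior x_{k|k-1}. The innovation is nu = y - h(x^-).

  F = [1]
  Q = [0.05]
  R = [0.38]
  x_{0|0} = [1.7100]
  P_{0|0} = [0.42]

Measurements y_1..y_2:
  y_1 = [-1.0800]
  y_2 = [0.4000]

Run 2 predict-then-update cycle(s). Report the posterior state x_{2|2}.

x_post = [0.6192]

step 1: x^-=[1.7100]  P^-=[0.4700]  H_jac=[3.4200]  S=[5.8773]  K=[0.2735]  nu=[-4.0041]  x^+=[0.6149]  P^+=[0.0304]
step 2: x^-=[0.6149]  P^-=[0.0804]  H_jac=[1.2298]  S=[0.5016]  K=[0.1971]  nu=[0.0219]  x^+=[0.6192]  P^+=[0.0609]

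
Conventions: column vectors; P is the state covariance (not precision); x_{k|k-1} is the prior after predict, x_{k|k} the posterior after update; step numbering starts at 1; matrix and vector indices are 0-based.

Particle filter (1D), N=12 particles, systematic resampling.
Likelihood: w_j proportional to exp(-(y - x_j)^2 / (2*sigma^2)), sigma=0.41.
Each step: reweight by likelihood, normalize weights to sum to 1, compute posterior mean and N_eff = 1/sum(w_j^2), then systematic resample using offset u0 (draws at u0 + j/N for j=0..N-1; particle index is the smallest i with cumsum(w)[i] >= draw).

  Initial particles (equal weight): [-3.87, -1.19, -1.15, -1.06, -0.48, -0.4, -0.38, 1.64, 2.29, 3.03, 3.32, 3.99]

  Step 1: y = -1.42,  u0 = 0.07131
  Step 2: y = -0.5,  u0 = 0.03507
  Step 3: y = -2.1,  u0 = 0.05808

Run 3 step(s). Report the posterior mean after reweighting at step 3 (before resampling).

step 1: w=[0.0000, 0.3422, 0.3224, 0.2724, 0.0289, 0.0181, 0.0160, 0.0000, 0.0000, 0.0000, 0.0000, 0.0000]  mean=-1.0938  Neff=3.3715  idx=[1, 1, 1, 1, 2, 2, 2, 2, 3, 3, 3, 6]
step 2: w=[0.0571, 0.0571, 0.0571, 0.0571, 0.0670, 0.0670, 0.0670, 0.0670, 0.0926, 0.0926, 0.0926, 0.2256]  mean=-0.9604  Neff=9.2906  idx=[0, 2, 3, 4, 6, 7, 8, 9, 10, 11, 11, 11]
step 3: w=[0.1466, 0.1466, 0.1466, 0.1175, 0.1175, 0.1175, 0.0690, 0.0690, 0.0690, 0.0003, 0.0003, 0.0003]  mean=-1.1484  Neff=8.3218  idx=[0, 0, 1, 2, 2, 3, 4, 4, 5, 6, 7, 8]

post_mean = -1.1484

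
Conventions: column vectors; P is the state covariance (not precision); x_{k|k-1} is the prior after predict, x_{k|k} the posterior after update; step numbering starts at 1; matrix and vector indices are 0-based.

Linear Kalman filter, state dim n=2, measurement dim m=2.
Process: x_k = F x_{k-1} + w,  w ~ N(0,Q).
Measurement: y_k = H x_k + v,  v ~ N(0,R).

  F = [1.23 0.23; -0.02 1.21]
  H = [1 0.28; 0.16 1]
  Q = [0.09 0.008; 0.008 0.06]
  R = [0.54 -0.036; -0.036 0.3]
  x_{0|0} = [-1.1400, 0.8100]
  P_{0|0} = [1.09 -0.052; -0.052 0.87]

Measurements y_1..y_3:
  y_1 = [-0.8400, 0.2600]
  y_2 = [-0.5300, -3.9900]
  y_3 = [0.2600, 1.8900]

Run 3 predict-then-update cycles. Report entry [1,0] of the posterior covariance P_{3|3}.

step 1: x^-=[-1.2159, 1.0029]  P^-=[1.7557 0.1462; 0.1462 1.3367]  S=[2.4823 0.7719; 0.7719 1.7284]  K=[0.7512 -0.0884; -0.0407 0.8051]  nu=[0.0951, -0.5484]  x^+=[-1.0960, 0.5576]  P^+=[0.4437 -0.1246; -0.1246 0.2629]
step 2: x^-=[-1.2198, 0.6966]  P^-=[0.7048 -0.1146; -0.1146 0.4511]  S=[1.2160 0.0834; 0.0834 0.7325]  K=[0.5577 -0.0660; -0.0311 0.5944]  nu=[0.4948, -4.4914]  x^+=[-0.6477, -1.9885]  P^+=[0.3295 -0.0926; -0.0926 0.1942]
step 3: x^-=[-1.2540, -2.3931]  P^-=[0.5463 -0.0834; -0.0834 0.3490]  S=[1.0670 0.0620; 0.0620 0.6363]  K=[0.4926 -0.0417; -0.0173 0.5292]  nu=[2.1840, 4.4837]  x^+=[-0.3651, -0.0581]  P^+=[0.2889 -0.0765; -0.0765 0.1716]

P_post[1,0] = -0.0765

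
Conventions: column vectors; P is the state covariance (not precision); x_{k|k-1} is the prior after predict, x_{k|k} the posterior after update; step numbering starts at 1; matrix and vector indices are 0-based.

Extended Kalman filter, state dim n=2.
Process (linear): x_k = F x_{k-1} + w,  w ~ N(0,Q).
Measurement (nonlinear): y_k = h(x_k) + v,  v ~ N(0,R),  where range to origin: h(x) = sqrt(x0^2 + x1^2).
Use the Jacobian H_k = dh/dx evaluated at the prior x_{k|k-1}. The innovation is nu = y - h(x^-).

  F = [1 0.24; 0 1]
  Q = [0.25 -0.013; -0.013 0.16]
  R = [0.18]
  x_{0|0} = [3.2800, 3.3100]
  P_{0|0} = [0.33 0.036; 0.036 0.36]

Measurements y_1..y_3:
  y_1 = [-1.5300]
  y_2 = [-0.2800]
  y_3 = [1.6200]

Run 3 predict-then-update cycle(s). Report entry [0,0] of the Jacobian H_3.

H_jac[0,0] = 0.7036

step 1: x^-=[4.0744, 3.3100]  P^-=[0.6180 0.1094; 0.1094 0.5200]  H_jac=[0.7762 0.6305]  S=[0.8661]  K=[0.6335; 0.4766]  nu=[-6.7795]  x^+=[-0.2201, 0.0789]  P^+=[0.2705 -0.1521; -0.1521 0.3233]
step 2: x^-=[-0.2012, 0.0789]  P^-=[0.4661 -0.0875; -0.0875 0.4833]  H_jac=[-0.9309 0.3652]  S=[0.7079]  K=[-0.6581; 0.3644]  nu=[-0.4961]  x^+=[0.1253, -0.1019]  P^+=[0.1595 0.0823; 0.0823 0.3893]
step 3: x^-=[0.1009, -0.1019]  P^-=[0.4714 0.1627; 0.1627 0.5493]  H_jac=[0.7036 -0.7106]  S=[0.5281]  K=[0.4092; -0.5224]  nu=[1.4767]  x^+=[0.7051, -0.8733]  P^+=[0.3830 0.2756; 0.2756 0.4051]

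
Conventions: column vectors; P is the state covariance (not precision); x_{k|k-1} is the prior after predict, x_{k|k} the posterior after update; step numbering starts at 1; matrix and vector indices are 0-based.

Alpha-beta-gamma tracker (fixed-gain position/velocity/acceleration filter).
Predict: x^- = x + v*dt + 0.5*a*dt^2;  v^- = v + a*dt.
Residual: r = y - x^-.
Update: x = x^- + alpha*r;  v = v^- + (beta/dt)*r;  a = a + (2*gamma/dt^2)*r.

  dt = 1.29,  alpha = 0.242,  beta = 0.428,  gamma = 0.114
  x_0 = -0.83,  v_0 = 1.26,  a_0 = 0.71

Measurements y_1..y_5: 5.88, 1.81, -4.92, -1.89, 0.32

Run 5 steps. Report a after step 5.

a_post = -1.5396

step 1: x_pred=1.3862  r=4.4938  x^+=2.4737  v^+=3.6669  a^+=1.3257
step 2: x_pred=8.3070  r=-6.4970  x^+=6.7347  v^+=3.2214  a^+=0.4355
step 3: x_pred=11.2528  r=-16.1728  x^+=7.3390  v^+=-1.5826  a^+=-1.7803
step 4: x_pred=3.8162  r=-5.7062  x^+=2.4353  v^+=-5.7724  a^+=-2.5621
step 5: x_pred=-7.1429  r=7.4629  x^+=-5.3368  v^+=-6.6014  a^+=-1.5396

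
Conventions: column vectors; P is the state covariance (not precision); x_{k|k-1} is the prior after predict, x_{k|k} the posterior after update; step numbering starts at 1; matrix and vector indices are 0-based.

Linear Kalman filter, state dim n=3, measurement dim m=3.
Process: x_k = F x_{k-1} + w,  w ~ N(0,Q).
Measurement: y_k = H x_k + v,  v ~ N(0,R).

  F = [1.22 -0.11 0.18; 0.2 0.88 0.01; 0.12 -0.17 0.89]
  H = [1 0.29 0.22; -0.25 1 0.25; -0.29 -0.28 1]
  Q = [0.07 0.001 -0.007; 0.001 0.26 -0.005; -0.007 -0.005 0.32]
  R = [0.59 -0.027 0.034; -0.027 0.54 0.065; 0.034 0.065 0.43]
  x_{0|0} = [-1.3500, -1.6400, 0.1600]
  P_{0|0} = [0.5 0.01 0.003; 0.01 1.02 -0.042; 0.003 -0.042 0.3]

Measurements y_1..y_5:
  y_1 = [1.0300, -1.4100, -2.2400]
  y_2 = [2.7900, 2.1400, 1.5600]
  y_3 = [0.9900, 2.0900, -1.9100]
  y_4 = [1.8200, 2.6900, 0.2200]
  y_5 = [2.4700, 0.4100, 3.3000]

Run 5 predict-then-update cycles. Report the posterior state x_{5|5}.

x_post = [1.3700, 0.8250, 2.1933]

step 1: x^-=[-1.4378, -1.7116, 0.2592]  P^-=[0.8366 0.0289 0.1398; 0.0289 1.0727 -0.1745; 0.1398 -0.1745 0.6073]  S=[1.6022 0.1113 -0.0815; 0.1113 1.5838 -0.2366; -0.0815 -0.2366 1.2130]  K=[0.5523 -0.1428 -0.0821; 0.1330 0.5950 -0.2734; 0.1637 0.0304 0.5244]  nu=[2.9071, -0.1227, -3.3954]  x^+=[0.4642, -0.4699, -1.0493]  P^+=[0.3230 -0.0314 0.0591; -0.0314 0.2925 -0.0016; 0.0591 -0.0016 0.2497]
step 2: x^-=[0.4291, -0.3312, -0.7983]  P^-=[0.5969 0.0215 0.1583; 0.0215 0.4886 -0.0317; 0.1583 -0.0317 0.5453]  S=[1.3325 0.0371 0.0743; 0.0371 1.0536 0.0225; 0.0743 0.0225 0.9932]  K=[0.4846 -0.0995 -0.0550; 0.1156 0.4512 -0.1948; 0.1729 0.0450 0.4978]  nu=[2.6326, 2.7780, 2.3900]  x^+=[1.2971, 0.7611, 0.9717]  P^+=[0.2778 -0.0165 0.0623; -0.0165 0.2220 0.0069; 0.0623 0.0069 0.2428]
step 3: x^-=[1.6737, 0.9389, 0.8911]  P^-=[0.5256 0.0345 0.1485; 0.0345 0.4376 -0.0140; 0.1485 -0.0140 0.5347]  S=[1.2618 0.0547 0.0869; 0.0547 1.0011 0.0457; 0.0869 0.0457 0.9705]  K=[0.4574 -0.0824 -0.0511; 0.1195 0.4268 -0.1818; 0.1715 0.0505 0.4928]  nu=[-1.1520, 1.3468, -2.0528]  x^+=[1.1406, 1.7494, -0.2502]  P^+=[0.2600 -0.0104 0.0607; -0.0104 0.2105 0.0095; 0.0607 0.0095 0.2413]
step 4: x^-=[1.1540, 1.7650, -0.3832]  P^-=[0.4965 0.0380 0.1420; 0.0380 0.4302 -0.0105; 0.1420 -0.0105 0.5315]  S=[1.2316 0.0628 0.0887; 0.0628 0.9924 0.0495; 0.0887 0.0495 0.9667]  K=[0.4449 -0.0766 -0.0500; 0.1217 0.4225 -0.1797; 0.1697 0.0523 0.4920]  nu=[0.2384, 1.3093, 1.4321]  x^+=[1.0882, 2.0899, 0.4303]  P^+=[0.2523 -0.0084 0.0594; -0.0084 0.2085 0.0103; 0.0594 0.0103 0.2409]
step 5: x^-=[1.1752, 2.0611, 0.1583]  P^-=[0.4837 0.0384 0.1388; 0.0384 0.4290 -0.0099; 0.1388 -0.0099 0.5304]  S=[1.2176 0.0654 0.0892; 0.0654 0.9909 0.0501; 0.0892 0.0501 0.9660]  K=[0.4392 -0.0748 -0.0494; 0.1224 0.4218 -0.1793; 0.1686 0.0528 0.4919]  nu=[0.6623, -1.3968, 4.0596]  x^+=[1.3700, 0.8250, 2.1933]  P^+=[0.2488 -0.0079 0.0588; -0.0079 0.2082 0.0105; 0.0588 0.0105 0.2407]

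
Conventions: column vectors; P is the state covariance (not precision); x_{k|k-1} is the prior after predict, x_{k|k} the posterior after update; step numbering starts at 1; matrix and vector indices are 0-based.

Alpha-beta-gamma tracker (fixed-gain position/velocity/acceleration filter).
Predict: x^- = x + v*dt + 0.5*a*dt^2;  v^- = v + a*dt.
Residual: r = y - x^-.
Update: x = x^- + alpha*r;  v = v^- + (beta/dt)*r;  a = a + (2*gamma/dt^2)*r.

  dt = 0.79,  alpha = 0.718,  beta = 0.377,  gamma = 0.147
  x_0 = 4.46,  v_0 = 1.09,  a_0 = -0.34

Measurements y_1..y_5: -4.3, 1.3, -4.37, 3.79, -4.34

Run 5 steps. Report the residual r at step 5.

resid = -5.8931

step 1: x_pred=5.2150  r=-9.5150  x^+=-1.6168  v^+=-3.7193  a^+=-4.8223
step 2: x_pred=-6.0598  r=7.3598  x^+=-0.7755  v^+=-4.0167  a^+=-1.3553
step 3: x_pred=-4.3716  r=0.0016  x^+=-4.3704  v^+=-5.0866  a^+=-1.3545
step 4: x_pred=-8.8115  r=12.6015  x^+=0.2364  v^+=-0.1430  a^+=4.5818
step 5: x_pred=1.5531  r=-5.8931  x^+=-2.6781  v^+=0.6643  a^+=1.8057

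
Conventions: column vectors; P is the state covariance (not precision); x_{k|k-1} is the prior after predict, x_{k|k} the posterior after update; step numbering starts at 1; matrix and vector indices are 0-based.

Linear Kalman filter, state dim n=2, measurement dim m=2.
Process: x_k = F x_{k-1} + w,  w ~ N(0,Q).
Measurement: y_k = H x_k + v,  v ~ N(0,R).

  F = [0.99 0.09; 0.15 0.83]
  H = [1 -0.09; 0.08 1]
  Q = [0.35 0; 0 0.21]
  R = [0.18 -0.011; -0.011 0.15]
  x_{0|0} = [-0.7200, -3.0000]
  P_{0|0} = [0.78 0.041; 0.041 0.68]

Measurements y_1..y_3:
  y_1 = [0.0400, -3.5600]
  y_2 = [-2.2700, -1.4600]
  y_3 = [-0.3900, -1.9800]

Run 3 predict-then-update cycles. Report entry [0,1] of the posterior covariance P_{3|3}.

P_post[0,1] = -0.0033

step 1: x^-=[-0.9828, -2.5980]  P^-=[1.1273 0.2009; 0.2009 0.7062]  S=[1.2769 0.2150; 0.2150 0.8956]  K=[0.8483 0.1213; -0.0295 0.8136]  nu=[0.7890, -0.8834]  x^+=[-0.4207, -3.3400]  P^+=[0.1511 -0.0032; -0.0032 0.1226]
step 2: x^-=[-0.7171, -2.8353]  P^-=[0.4985 0.0289; 0.0289 0.2971]  S=[0.6757 0.0308; 0.0308 0.4549]  K=[0.7292 0.1018; -0.0269 0.6600]  nu=[-1.8081, 1.4326]  x^+=[-1.8898, -1.8411]  P^+=[0.1299 -0.0031; -0.0031 0.0995]
step 3: x^-=[-2.0366, -1.8116]  P^-=[0.4775 0.0241; 0.0241 0.2807]  S=[0.6555 0.0259; 0.0259 0.4376]  K=[0.7213 0.0997; -0.0273 0.6475]  nu=[1.4836, -0.0055]  x^+=[-0.9671, -1.8557]  P^+=[0.1284 -0.0033; -0.0033 0.0977]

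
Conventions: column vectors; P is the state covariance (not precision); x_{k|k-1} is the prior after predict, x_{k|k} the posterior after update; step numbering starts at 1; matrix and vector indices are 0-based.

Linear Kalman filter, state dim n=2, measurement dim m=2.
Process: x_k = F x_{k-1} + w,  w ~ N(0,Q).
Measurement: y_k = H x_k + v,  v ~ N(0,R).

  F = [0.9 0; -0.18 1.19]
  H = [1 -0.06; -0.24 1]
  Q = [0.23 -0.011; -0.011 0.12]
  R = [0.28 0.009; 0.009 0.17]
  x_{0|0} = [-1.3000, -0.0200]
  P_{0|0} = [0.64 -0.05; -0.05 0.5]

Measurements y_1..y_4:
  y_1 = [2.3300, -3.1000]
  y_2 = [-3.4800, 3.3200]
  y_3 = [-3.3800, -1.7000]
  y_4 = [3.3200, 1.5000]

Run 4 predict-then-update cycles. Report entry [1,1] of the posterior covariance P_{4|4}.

P_post[1,1] = 0.1088

step 1: x^-=[-1.1700, 0.2102]  P^-=[0.7484 -0.1682; -0.1682 0.8702]  S=[1.0517 -0.3935; -0.3935 1.1641]  K=[0.6976 -0.0630; 0.0951 0.8144]  nu=[3.5126, -3.5910]  x^+=[1.5067, -2.3803]  P^+=[0.1973 0.0429; 0.0429 0.1496]
step 2: x^-=[1.3561, -3.1037]  P^-=[0.3898 0.0030; 0.0030 0.3199]  S=[0.6706 -0.1007; -0.1007 0.5109]  K=[0.5713 -0.0646; 0.0718 0.6388]  nu=[-5.0223, 6.7492]  x^+=[-1.9496, 0.8474]  P^+=[0.1614 0.0329; 0.0329 0.1171]
step 3: x^-=[-1.7546, 1.3593]  P^-=[0.3607 -0.0019; -0.0019 0.2770]  S=[0.6419 -0.0961; -0.0961 0.4687]  K=[0.5507 -0.0758; 0.0617 0.6047]  nu=[-1.5438, -3.4804]  x^+=[-2.3409, -0.8403]  P^+=[0.1553 0.0293; 0.0293 0.1104]
step 4: x^-=[-2.1068, -0.5787]  P^-=[0.3558 -0.0047; -0.0047 0.2688]  S=[0.6373 -0.0973; -0.0973 0.4616]  K=[0.5465 -0.0800; 0.0584 0.5971]  nu=[5.3921, 1.5730]  x^+=[0.7139, 0.6758]  P^+=[0.1540 0.0283; 0.0283 0.1088]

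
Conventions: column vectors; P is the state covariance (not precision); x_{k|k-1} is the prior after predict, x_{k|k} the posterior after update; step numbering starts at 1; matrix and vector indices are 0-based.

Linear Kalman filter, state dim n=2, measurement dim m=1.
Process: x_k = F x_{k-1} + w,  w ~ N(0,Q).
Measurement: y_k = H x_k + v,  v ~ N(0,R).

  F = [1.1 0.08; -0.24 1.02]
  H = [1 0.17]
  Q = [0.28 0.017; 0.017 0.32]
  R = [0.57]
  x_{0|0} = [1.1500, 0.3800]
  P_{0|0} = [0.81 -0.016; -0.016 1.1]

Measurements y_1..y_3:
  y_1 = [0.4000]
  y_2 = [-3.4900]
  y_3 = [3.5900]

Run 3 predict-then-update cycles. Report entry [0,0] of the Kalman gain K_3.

K[0,0] = 0.5149

step 1: x^-=[1.2954, 0.1116]  P^-=[1.2643 -0.1247; -0.1247 1.5189]  S=[1.8358]  K=[0.6771; 0.0727]  nu=[-0.9144]  x^+=[0.6762, 0.0451]  P^+=[0.4225 -0.2151; -0.2151 1.5092]
step 2: x^-=[0.7475, -0.1163]  P^-=[0.7631 -0.2086; -0.2086 2.0199]  S=[1.3205]  K=[0.5510; 0.1020]  nu=[-4.2177]  x^+=[-1.5765, -0.5466]  P^+=[0.3622 -0.2829; -0.2829 2.0061]
step 3: x^-=[-1.7779, -0.1792]  P^-=[0.6813 -0.2269; -0.2269 2.5665]  S=[1.2483]  K=[0.5149; 0.1678]  nu=[5.3984]  x^+=[1.0015, 0.7265]  P^+=[0.3504 -0.3347; -0.3347 2.5314]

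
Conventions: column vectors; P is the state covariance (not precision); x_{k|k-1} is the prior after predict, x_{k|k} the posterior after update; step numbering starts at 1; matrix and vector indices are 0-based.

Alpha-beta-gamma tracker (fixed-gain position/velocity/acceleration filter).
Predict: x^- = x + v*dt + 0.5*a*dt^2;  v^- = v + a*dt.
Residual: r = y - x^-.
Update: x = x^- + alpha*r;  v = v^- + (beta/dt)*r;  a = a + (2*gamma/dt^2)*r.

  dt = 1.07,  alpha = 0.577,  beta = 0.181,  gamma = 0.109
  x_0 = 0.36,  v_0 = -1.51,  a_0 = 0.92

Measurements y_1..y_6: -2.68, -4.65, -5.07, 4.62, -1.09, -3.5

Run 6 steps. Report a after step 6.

step 1: x_pred=-0.7290  r=-1.9510  x^+=-1.8547  v^+=-0.8556  a^+=0.5485
step 2: x_pred=-2.4563  r=-2.1937  x^+=-3.7220  v^+=-0.6398  a^+=0.1308
step 3: x_pred=-4.3317  r=-0.7383  x^+=-4.7577  v^+=-0.6247  a^+=-0.0098
step 4: x_pred=-5.4317  r=10.0517  x^+=0.3681  v^+=1.0652  a^+=1.9042
step 5: x_pred=2.5979  r=-3.6879  x^+=0.4700  v^+=2.4788  a^+=1.2020
step 6: x_pred=3.8104  r=-7.3104  x^+=-0.4077  v^+=2.5283  a^+=-0.1900

a_post = -0.1900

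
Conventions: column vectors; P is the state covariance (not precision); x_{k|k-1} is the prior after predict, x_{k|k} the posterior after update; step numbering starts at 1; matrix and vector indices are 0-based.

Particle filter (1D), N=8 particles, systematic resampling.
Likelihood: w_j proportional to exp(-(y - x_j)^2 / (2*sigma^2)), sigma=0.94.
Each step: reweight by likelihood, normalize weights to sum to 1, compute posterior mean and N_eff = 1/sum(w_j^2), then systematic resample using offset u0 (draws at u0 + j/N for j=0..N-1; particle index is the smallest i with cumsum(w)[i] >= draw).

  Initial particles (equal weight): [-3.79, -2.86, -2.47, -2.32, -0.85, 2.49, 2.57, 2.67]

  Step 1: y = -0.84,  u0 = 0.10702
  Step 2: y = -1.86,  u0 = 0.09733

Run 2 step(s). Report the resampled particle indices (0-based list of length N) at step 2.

resampled_idx = [0, 1, 2, 2, 4, 5, 6, 7]

step 1: w=[0.0045, 0.0612, 0.1370, 0.1784, 0.6162, 0.0012, 0.0009, 0.0006]  mean=-1.4617  Neff=2.3035  idx=[2, 3, 3, 4, 4, 4, 4, 4]
step 2: w=[0.1503, 0.1645, 0.1645, 0.1041, 0.1041, 0.1041, 0.1041, 0.1041]  mean=-1.5772  Neff=7.6370  idx=[0, 1, 2, 2, 4, 5, 6, 7]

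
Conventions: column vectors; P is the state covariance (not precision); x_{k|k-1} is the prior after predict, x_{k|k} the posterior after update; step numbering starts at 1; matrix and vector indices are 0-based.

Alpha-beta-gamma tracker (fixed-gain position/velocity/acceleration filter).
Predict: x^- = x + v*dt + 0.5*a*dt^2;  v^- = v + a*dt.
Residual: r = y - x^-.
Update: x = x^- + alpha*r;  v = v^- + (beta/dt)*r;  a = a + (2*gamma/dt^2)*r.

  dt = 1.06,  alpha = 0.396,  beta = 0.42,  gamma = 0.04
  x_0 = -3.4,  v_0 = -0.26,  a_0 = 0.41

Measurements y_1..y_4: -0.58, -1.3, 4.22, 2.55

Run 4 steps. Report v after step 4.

v_post = 2.7087

step 1: x_pred=-3.4453  r=2.8653  x^+=-2.3106  v^+=1.3099  a^+=0.6140
step 2: x_pred=-0.5772  r=-0.7228  x^+=-0.8634  v^+=1.6743  a^+=0.5625
step 3: x_pred=1.2274  r=2.9926  x^+=2.4125  v^+=3.4564  a^+=0.7756
step 4: x_pred=6.5120  r=-3.9620  x^+=4.9430  v^+=2.7087  a^+=0.4935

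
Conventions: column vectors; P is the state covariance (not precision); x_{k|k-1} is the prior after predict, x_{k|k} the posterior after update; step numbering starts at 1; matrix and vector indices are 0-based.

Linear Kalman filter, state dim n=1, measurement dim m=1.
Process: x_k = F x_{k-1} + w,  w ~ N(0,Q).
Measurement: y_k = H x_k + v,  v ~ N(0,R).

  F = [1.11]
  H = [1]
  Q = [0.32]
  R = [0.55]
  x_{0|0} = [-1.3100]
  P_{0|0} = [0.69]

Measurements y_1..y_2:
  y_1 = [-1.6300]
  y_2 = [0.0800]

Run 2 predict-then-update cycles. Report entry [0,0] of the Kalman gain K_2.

K[0,0] = 0.5868

step 1: x^-=[-1.4541]  P^-=[1.1701]  S=[1.7201]  K=[0.6803]  nu=[-0.1759]  x^+=[-1.5738]  P^+=[0.3741]
step 2: x^-=[-1.7469]  P^-=[0.7810]  S=[1.3310]  K=[0.5868]  nu=[1.8269]  x^+=[-0.6749]  P^+=[0.3227]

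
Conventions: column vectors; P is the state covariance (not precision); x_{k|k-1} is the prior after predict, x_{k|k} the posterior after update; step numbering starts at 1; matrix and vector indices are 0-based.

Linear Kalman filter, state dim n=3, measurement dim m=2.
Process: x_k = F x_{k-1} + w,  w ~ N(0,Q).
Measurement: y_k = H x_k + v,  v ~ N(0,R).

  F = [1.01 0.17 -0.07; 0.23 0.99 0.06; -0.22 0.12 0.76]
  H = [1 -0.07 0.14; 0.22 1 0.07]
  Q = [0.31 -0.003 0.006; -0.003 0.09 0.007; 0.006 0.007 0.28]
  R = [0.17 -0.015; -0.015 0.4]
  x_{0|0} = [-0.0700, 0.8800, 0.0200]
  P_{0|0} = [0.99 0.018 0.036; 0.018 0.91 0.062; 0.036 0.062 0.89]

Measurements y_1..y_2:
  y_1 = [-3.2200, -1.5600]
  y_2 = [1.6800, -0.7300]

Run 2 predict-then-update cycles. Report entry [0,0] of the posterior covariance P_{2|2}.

P_post[0,0] = 0.1423

step 1: x^-=[0.0775, 0.8563, 0.1362]  P^-=[1.3502 0.3930 -0.2056; 0.3930 1.0540 0.1551; -0.2056 0.1551 0.8534]  S=[1.4264 0.6038; 0.6038 1.7119]  K=[0.8699 0.0879; -0.0537 0.6915; -0.1292 0.1446]  nu=[-3.2566, -2.4429]  x^+=[-2.9700, -0.6581, 0.2036]  P^+=[0.1653 -0.0047 -0.1361; -0.0047 0.2762 0.0326; -0.1361 0.0326 0.8163]
step 2: x^-=[-3.1258, -1.3224, 0.7292]  P^-=[0.5074 0.0655 -0.1716; 0.0655 0.3703 0.0723; -0.1716 0.0723 0.8152]  S=[0.6366 0.1357; 0.1357 0.8326]  K=[0.7354 0.0785; -0.0224 0.4719; -0.1260 0.1306]  nu=[4.6112, 1.2291]  x^+=[0.3619, -0.8460, 0.3085]  P^+=[0.1423 -0.0016 -0.1328; -0.0016 0.1875 0.0277; -0.1328 0.0277 0.7954]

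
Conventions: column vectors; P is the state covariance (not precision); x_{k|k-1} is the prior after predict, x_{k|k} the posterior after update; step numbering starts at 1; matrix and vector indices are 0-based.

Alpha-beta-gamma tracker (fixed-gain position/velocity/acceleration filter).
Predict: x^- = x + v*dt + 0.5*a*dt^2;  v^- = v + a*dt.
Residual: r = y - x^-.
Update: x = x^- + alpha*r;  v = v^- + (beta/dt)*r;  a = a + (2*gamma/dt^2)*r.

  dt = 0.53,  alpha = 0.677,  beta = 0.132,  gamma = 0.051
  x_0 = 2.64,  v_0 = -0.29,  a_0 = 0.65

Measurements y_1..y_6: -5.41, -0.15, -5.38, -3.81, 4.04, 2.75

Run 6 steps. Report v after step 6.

step 1: x_pred=2.5776  r=-7.9876  x^+=-2.8300  v^+=-1.9349  a^+=-2.2504
step 2: x_pred=-4.1716  r=4.0216  x^+=-1.4490  v^+=-2.1260  a^+=-0.7901
step 3: x_pred=-2.6867  r=-2.6933  x^+=-4.5101  v^+=-3.2156  a^+=-1.7681
step 4: x_pred=-6.4626  r=2.6526  x^+=-4.6668  v^+=-3.4920  a^+=-0.8049
step 5: x_pred=-6.6306  r=10.6706  x^+=0.5934  v^+=-1.2610  a^+=3.0698
step 6: x_pred=0.3562  r=2.3938  x^+=1.9768  v^+=0.9622  a^+=3.9390

v_post = 0.9622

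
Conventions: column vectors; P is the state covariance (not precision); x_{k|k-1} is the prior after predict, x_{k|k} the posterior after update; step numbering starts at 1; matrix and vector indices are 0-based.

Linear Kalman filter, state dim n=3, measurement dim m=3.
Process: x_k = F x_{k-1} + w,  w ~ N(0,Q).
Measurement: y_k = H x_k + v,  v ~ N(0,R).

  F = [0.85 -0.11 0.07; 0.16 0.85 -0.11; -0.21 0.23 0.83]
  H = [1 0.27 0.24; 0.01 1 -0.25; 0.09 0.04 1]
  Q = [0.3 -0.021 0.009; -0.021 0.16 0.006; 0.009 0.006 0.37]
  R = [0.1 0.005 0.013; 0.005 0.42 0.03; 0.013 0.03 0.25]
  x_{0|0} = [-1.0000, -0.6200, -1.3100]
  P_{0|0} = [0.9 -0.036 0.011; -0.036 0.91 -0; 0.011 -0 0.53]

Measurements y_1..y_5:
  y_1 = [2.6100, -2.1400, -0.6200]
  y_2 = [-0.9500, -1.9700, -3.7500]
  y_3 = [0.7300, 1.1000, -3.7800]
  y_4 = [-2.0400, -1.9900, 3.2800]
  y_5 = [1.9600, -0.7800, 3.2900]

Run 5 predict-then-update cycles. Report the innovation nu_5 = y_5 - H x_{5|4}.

step 1: x^-=[-0.8735, -0.5429, -1.0199]  P^-=[0.9719 -0.0140 -0.1442; -0.0140 0.8367 0.1121; -0.1442 0.1121 0.8226]  S=[1.1180 0.2322 0.1901; 0.2322 1.2527 -0.0298; 0.1901 -0.0298 1.0647]  K=[0.9028 -0.1473 -0.2191; 0.0566 0.6384 0.1433; -0.0463 -0.0489 0.7715]  nu=[3.8749, -1.8433, 0.5002]  x^+=[2.7866, -1.4287, -0.7233]  P^+=[0.1213 -0.0789 -0.0552; -0.0789 0.2863 0.0514; -0.0552 0.0514 0.1937]
step 2: x^-=[2.4751, -0.6890, -1.5141]  P^-=[0.3994 -0.0802 -0.0679; -0.0802 0.3432 0.0777; -0.0679 0.0777 0.5704]  S=[0.4915 0.0172 0.1368; 0.0172 0.7588 -0.0280; 0.1368 -0.0280 0.8176]  K=[0.7887 -0.1026 -0.1784; 0.0163 0.4295 0.1150; -0.0077 -0.0607 0.6932]  nu=[-2.8757, -1.6843, -2.4311]  x^+=[0.8135, -1.7388, -3.0751]  P^+=[0.1020 -0.0566 -0.0443; -0.0566 0.1943 0.0392; -0.0443 0.0392 0.1738]
step 3: x^-=[0.6675, -1.0096, -3.1231]  P^-=[0.3816 -0.0601 -0.0500; -0.0601 0.2839 0.0524; -0.0500 0.0524 0.5404]  S=[0.4838 0.0142 0.1399; 0.0142 0.7106 -0.0463; 0.1399 -0.0463 0.7887]  K=[0.7812 -0.0881 -0.1665; 0.0221 0.3859 0.0928; 0.0003 -0.0729 0.6778]  nu=[1.0847, 1.3221, -0.6766]  x^+=[1.5110, -0.5381, -3.6778]  P^+=[0.0987 -0.0493 -0.0410; -0.0493 0.1736 0.0325; -0.0410 0.0325 0.1697]
step 4: x^-=[1.0861, 0.1889, -3.4936]  P^-=[0.3781 -0.0542 -0.0447; -0.0542 0.2719 0.0439; -0.0447 0.0439 0.5319]  S=[0.4835 0.0146 0.1407; 0.0146 0.7024 -0.0527; 0.1407 -0.0527 0.7805]  K=[0.7794 -0.0842 -0.1627; 0.0255 0.3766 0.0847; 0.0025 -0.0771 0.6730]  nu=[-2.3386, -3.0632, 6.6683]  x^+=[-1.5634, -0.4595, 1.2242]  P^+=[0.0978 -0.0473 -0.0400; -0.0473 0.1689 0.0303; -0.0400 0.0303 0.1683]
step 5: x^-=[-1.1927, -0.7754, 1.2387]  P^-=[0.3771 -0.0527 -0.0432; -0.0527 0.2694 0.0415; -0.0432 0.0415 0.5293]  S=[0.4835 0.0148 0.1410; 0.0148 0.7010 -0.0544; 0.1410 -0.0544 0.7779]  K=[0.7789 -0.0833 -0.1616; 0.0266 0.3747 0.0824; 0.0032 -0.0782 0.6715]  nu=[3.0647, 0.3170, 2.1897]  x^+=[0.8142, -0.3947, 2.6939]  P^+=[0.0975 -0.0468 -0.0397; -0.0468 0.1679 0.0297; -0.0397 0.0297 0.1679]

innov = [3.0647, 0.3170, 2.1897]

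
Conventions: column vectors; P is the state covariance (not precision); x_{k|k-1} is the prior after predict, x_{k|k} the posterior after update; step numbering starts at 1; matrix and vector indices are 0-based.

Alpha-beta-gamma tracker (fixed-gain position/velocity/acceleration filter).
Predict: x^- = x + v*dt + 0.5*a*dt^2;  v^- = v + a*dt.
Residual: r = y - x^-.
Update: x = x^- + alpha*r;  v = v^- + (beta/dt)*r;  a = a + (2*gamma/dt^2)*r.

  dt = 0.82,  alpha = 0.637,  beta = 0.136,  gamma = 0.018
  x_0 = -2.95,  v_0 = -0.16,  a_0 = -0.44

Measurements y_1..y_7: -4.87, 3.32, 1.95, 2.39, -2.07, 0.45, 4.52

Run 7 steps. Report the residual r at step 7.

step 1: x_pred=-3.2291  r=-1.6409  x^+=-4.2744  v^+=-0.7929  a^+=-0.5279
step 2: x_pred=-5.1020  r=8.4220  x^+=0.2628  v^+=0.1710  a^+=-0.0769
step 3: x_pred=0.3772  r=1.5728  x^+=1.3791  v^+=0.3688  a^+=0.0073
step 4: x_pred=1.6839  r=0.7061  x^+=2.1337  v^+=0.4919  a^+=0.0451
step 5: x_pred=2.5522  r=-4.6222  x^+=-0.3921  v^+=-0.2378  a^+=-0.2024
step 6: x_pred=-0.6552  r=1.1052  x^+=0.0488  v^+=-0.2204  a^+=-0.1432
step 7: x_pred=-0.1801  r=4.7001  x^+=2.8139  v^+=0.4416  a^+=0.1084

resid = 4.7001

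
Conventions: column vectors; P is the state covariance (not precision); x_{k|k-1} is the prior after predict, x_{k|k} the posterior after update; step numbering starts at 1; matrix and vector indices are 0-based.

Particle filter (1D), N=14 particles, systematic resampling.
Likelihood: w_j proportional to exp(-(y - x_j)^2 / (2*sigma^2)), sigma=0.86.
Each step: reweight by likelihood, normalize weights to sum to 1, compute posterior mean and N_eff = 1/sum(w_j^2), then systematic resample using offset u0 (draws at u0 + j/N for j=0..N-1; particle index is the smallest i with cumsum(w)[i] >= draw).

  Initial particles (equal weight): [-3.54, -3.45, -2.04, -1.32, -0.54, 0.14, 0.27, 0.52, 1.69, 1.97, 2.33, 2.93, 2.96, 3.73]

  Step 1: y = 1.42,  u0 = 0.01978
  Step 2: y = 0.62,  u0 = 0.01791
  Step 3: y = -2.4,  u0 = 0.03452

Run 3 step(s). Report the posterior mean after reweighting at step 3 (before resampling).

post_mean = 0.2221

step 1: w=[0.0000, 0.0000, 0.0001, 0.0015, 0.0178, 0.0790, 0.0979, 0.1384, 0.2278, 0.1950, 0.1367, 0.0512, 0.0481, 0.0065]  mean=1.5021  Neff=6.7173  idx=[5, 5, 6, 7, 7, 8, 8, 8, 9, 9, 9, 10, 10, 12]
step 2: w=[0.1192, 0.1192, 0.1282, 0.1384, 0.1384, 0.0642, 0.0642, 0.0642, 0.0406, 0.0406, 0.0406, 0.0193, 0.0193, 0.0034]  mean=0.8778  Neff=9.8776  idx=[0, 0, 1, 1, 2, 3, 3, 4, 4, 5, 6, 7, 8, 10]
step 3: w=[0.1779, 0.1779, 0.1779, 0.1779, 0.1126, 0.0438, 0.0438, 0.0438, 0.0438, 0.0002, 0.0002, 0.0002, 0.0000, 0.0000]  mean=0.2221  Neff=6.8030  idx=[0, 0, 0, 1, 1, 2, 2, 3, 3, 3, 4, 4, 6, 8]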